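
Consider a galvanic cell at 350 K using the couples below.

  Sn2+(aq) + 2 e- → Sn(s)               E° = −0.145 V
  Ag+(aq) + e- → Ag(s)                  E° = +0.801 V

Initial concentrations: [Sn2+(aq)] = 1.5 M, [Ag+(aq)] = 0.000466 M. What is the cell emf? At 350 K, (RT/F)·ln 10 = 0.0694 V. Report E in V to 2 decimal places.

+0.71 V

Ag⁺/Ag is reduced (cathode, E° = +0.801 V) and Sn²⁺/Sn is oxidized (anode).
The standard potential is +0.801 − (−0.145) = +0.946 V and the balanced reaction transfers n = 2 electrons.
For the overall reaction 2 Ag+(aq) + Sn(s) → 2 Ag(s) + Sn2+(aq), Q = [Sn2+(aq)] / [Ag+(aq)]^2 = 6.91×10^6, giving log Q = 6.839.
Applying E = E° − (RT ln10/nF)·log Q gives +0.946 − (0.0694/2)(6.839) = +0.71 V.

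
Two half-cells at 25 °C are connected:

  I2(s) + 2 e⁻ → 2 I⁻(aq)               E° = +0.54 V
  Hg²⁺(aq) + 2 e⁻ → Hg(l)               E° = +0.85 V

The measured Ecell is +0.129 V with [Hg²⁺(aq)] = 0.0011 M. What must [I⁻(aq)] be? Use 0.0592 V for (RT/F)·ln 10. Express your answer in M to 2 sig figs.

0.026 M

Hg²⁺/Hg is the cathode (higher E°); E°cell = +0.85 − (+0.54) = +0.31 V with n = 2.
From the Nernst equation, log Q = n(E° − E)/0.0592 = 2·(+0.31 − (+0.129))/0.0592 = 6.115.
For Hg²⁺(aq) + 2 I⁻(aq) → Hg(l) + I2(s), the reaction quotient is Q = 1 / ([Hg²⁺(aq)]·[I⁻(aq)]^2).
Substituting the known concentrations and solving, log [I⁻(aq)] = −1.578 and [I⁻(aq)] = 0.026 M.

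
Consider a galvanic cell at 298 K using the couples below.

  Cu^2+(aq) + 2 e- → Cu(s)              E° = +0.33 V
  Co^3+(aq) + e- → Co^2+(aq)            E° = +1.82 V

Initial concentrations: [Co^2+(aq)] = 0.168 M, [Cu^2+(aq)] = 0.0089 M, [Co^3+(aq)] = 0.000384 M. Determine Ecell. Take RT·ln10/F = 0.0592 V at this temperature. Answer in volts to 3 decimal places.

Co³⁺/Co²⁺ is reduced (cathode, E° = +1.82 V) and Cu²⁺/Cu is oxidized (anode).
E°cell = +1.82 − (+0.33) = +1.49 V, with n = 2 electrons transferred.
The balanced reaction is 2 Co^3+(aq) + Cu(s) → 2 Co^2+(aq) + Cu^2+(aq), so Q = ([Co^2+(aq)]^2·[Cu^2+(aq)]) / [Co^3+(aq)]^2 = 1.7×10^3 and log Q = 3.231.
E = E° − (0.0592/n)·log Q = +1.49 − (0.0592/2)(3.231) = +1.394 V.

+1.394 V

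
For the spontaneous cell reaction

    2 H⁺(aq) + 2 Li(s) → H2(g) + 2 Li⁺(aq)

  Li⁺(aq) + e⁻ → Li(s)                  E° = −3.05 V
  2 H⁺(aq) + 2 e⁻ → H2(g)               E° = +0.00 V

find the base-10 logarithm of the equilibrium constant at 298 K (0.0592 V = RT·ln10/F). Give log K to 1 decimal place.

log K = 103.0

The 2H⁺/H₂ couple is reduced (cathode); E°cell = +0.00 − (−3.05) = +3.05 V with n = 2.
At equilibrium E = 0, so log K = nE°cell / 0.0592 = (2)(+3.05) / 0.0592 = 103.0.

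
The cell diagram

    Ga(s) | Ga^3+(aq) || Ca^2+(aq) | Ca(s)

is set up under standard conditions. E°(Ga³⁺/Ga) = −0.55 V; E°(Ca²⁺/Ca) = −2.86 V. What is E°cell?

−2.31 V

By convention the left-hand electrode in cell notation is the anode (oxidation) and the right-hand electrode is the cathode (reduction).
E°cell = E°(right) − E°(left) = −2.86 − (−0.55) = −2.31 V.
The negative sign shows that, as written, the cell would require an external voltage to drive the reaction.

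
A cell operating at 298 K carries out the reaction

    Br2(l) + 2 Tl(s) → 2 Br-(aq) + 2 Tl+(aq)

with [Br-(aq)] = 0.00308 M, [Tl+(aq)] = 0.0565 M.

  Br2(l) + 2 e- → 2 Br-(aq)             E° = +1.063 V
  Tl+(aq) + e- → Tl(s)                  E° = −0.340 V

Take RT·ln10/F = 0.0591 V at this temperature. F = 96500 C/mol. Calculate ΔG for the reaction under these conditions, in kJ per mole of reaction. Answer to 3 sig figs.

E°cell = +1.063 − (−0.340) = +1.403 V; the balanced reaction transfers n = 2 electrons.
Here Q = [Br-(aq)]^2·[Tl+(aq)]^2 = 3.03×10^−8 (log Q = −7.519), giving E = +1.403 − (0.0591/2)·(−7.519) = +1.6252 V.
ΔG = −nFE = −(2)(96500)(+1.6252) J/mol = −314 kJ/mol.

−314 kJ/mol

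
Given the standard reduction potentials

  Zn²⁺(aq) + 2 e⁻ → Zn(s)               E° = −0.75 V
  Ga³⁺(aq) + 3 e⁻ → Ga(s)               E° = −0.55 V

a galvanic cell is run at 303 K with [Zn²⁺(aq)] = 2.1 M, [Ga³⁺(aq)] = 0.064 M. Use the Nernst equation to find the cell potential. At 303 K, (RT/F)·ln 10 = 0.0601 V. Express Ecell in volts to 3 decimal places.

+0.166 V

The Ga³⁺/Ga couple has the more positive E°, so it is the cathode; Zn²⁺/Zn is the anode.
E°cell = −0.55 − (−0.75) = +0.20 V, with n = 6 electrons transferred.
Balancing gives 2 Ga³⁺(aq) + 3 Zn(s) → 2 Ga(s) + 3 Zn²⁺(aq); hence Q = [Zn²⁺(aq)]^3 / [Ga³⁺(aq)]^2 = 2.26×10^3 (log Q = 3.354).
By the Nernst equation, E = +0.20 − (0.0601/6)·(3.354) = +0.166 V.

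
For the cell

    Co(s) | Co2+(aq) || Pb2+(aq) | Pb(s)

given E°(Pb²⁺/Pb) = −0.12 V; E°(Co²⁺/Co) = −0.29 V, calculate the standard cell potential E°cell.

+0.17 V

By convention the left-hand electrode in cell notation is the anode (oxidation) and the right-hand electrode is the cathode (reduction).
E°cell = E°(right) − E°(left) = −0.12 − (−0.29) = +0.17 V.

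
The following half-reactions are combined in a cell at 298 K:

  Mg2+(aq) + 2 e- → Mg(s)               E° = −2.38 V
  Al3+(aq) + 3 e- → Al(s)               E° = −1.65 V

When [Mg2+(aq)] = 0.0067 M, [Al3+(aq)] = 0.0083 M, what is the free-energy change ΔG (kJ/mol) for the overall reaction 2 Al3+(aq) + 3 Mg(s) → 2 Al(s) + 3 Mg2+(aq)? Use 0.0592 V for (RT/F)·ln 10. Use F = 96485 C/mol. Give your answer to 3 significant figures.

−436 kJ/mol

With Al³⁺/Al reduced at the cathode, E°cell = −1.65 − (−2.38) = +0.73 V and n = 6.
The reaction quotient is [Mg2+(aq)]^3 / [Al3+(aq)]^2 = 0.00437; by Nernst, E = +0.73 − (0.0592/6)(−2.360) = +0.7533 V.
ΔG = −nFE = −(6)(96485)(+0.7533) J/mol = −436 kJ/mol.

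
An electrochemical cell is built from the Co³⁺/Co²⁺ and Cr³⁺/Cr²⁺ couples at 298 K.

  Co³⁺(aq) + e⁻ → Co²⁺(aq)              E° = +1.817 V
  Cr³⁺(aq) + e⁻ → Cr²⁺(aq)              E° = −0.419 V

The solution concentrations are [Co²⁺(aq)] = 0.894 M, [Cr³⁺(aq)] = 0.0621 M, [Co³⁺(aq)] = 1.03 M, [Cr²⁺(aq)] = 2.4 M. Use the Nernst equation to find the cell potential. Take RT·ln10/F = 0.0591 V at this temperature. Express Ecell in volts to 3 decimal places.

+2.333 V

The Co³⁺/Co²⁺ couple has the more positive E°, so it is the cathode; Cr³⁺/Cr²⁺ is the anode.
E°cell = +1.817 − (−0.419) = +2.236 V, with n = 1 electron transferred.
Balancing gives Co³⁺(aq) + Cr²⁺(aq) → Co²⁺(aq) + Cr³⁺(aq); hence Q = ([Co²⁺(aq)]·[Cr³⁺(aq)]) / ([Co³⁺(aq)]·[Cr²⁺(aq)]) = 0.0225 (log Q = −1.649).
E = E° − (0.0591/n)·log Q = +2.236 − (0.0591/1)(−1.649) = +2.333 V.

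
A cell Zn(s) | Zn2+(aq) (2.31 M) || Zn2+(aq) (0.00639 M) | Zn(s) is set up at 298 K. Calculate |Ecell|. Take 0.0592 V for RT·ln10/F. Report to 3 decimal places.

0.076 V

For a concentration cell E°cell = 0, since both electrodes use the same couple.
The compartment with the higher Zn2+(aq) concentration (2.31 M) acts as the cathode; ions are reduced there and produced at the dilute (0.00639 M) anode.
With n = 2, Ecell = −(0.0592/2)·log([dilute]/[conc]) = −(0.0592/2)·log(0.00639/2.31) = +0.076 V.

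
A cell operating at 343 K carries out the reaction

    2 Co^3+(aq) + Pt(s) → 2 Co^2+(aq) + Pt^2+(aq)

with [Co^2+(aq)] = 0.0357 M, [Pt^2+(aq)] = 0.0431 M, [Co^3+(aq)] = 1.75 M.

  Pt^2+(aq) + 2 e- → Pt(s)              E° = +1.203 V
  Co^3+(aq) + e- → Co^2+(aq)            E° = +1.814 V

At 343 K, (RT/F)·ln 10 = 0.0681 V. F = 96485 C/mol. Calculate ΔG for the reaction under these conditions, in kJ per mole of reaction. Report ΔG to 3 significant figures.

−149 kJ/mol

E°cell = +1.814 − (+1.203) = +0.611 V; the balanced reaction transfers n = 2 electrons.
Q = ([Co^2+(aq)]^2·[Pt^2+(aq)]) / [Co^3+(aq)]^2 = 1.79×10^−5, so log Q = −4.746 and E = +0.611 − (0.0681/2)(−4.746) = +0.7726 V.
ΔG = −nFE = −(2)(96485)(+0.7726) J/mol = −149 kJ/mol.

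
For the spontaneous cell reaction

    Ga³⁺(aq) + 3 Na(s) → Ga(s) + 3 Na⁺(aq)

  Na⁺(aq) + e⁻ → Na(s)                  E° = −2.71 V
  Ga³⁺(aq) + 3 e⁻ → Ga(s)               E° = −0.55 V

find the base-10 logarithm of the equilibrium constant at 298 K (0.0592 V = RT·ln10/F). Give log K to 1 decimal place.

log K = 109.5

The Ga³⁺/Ga couple is reduced (cathode); E°cell = −0.55 − (−2.71) = +2.16 V with n = 3.
At equilibrium E = 0, so log K = nE°cell / 0.0592 = (3)(+2.16) / 0.0592 = 109.5.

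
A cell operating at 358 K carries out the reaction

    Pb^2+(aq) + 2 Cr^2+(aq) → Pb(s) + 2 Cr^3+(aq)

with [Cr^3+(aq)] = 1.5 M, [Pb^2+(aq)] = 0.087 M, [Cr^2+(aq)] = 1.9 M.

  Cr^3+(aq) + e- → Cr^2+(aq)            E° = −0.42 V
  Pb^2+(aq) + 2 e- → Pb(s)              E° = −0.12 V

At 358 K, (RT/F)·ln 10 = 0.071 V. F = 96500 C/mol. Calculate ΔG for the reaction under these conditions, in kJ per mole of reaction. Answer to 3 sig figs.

−52.0 kJ/mol

E°cell = −0.12 − (−0.42) = +0.30 V; the balanced reaction transfers n = 2 electrons.
The reaction quotient is [Cr^3+(aq)]^2 / ([Pb^2+(aq)]·[Cr^2+(aq)]^2) = 7.16; by Nernst, E = +0.30 − (0.071/2)(0.855) = +0.2696 V.
Then ΔG = −nFE = −2 × 96500 × +0.2696 J/mol = −52.0 kJ/mol.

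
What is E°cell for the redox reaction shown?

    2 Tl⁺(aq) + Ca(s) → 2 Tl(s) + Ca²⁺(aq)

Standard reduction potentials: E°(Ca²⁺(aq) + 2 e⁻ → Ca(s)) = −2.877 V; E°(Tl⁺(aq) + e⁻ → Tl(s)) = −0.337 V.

+2.540 V

Tl⁺(aq) gains electrons, so the Tl⁺/Tl couple is the cathode; the Ca²⁺/Ca couple is the anode.
E°cell = E°(cathode) − E°(anode) = −0.337 − (−2.877) = +2.540 V.
The positive value indicates the reaction is spontaneous as written.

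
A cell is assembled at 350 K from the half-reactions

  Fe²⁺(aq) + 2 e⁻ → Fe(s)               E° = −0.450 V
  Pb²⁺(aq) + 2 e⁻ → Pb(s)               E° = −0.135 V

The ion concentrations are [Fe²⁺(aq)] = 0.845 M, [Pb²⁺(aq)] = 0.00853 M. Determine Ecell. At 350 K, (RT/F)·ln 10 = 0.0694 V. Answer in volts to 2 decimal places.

+0.25 V

Pb²⁺/Pb is reduced (cathode, E° = −0.135 V) and Fe²⁺/Fe is oxidized (anode).
E°cell = E°cat − E°an = −0.135 − (−0.450) = +0.315 V; n = 2.
For the overall reaction Pb²⁺(aq) + Fe(s) → Pb(s) + Fe²⁺(aq), Q = [Fe²⁺(aq)] / [Pb²⁺(aq)] = 99.1, giving log Q = 1.996.
E = E° − (0.0694/n)·log Q = +0.315 − (0.0694/2)(1.996) = +0.25 V.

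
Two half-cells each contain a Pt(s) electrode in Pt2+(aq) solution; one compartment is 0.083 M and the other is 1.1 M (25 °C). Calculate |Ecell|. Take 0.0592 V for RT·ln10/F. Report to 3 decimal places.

For a concentration cell E°cell = 0, since both electrodes use the same couple.
The compartment with the higher Pt2+(aq) concentration (1.1 M) acts as the cathode; ions are reduced there and produced at the dilute (0.083 M) anode.
With n = 2, Ecell = −(0.0592/2)·log([dilute]/[conc]) = −(0.0592/2)·log(0.083/1.1) = +0.033 V.

0.033 V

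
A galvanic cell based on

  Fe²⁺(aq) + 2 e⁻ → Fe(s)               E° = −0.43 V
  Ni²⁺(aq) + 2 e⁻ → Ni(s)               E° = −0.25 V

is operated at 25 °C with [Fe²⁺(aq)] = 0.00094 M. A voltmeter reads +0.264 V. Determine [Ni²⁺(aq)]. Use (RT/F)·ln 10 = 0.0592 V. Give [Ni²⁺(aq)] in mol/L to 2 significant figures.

With Ni²⁺/Ni at the cathode and Fe²⁺/Fe at the anode, E°cell = −0.25 − (−0.43) = +0.18 V (n = 2).
Since E = E° − (0.0592/n)·log Q, log Q = n(E° − E)/0.0592 = −2.838.
Balancing electrons gives Ni²⁺(aq) + Fe(s) → Ni(s) + Fe²⁺(aq); thus Q = [Fe²⁺(aq)] / [Ni²⁺(aq)].
Substituting the known concentrations and solving, log [Ni²⁺(aq)] = −0.189 and [Ni²⁺(aq)] = 0.65 M.

0.65 M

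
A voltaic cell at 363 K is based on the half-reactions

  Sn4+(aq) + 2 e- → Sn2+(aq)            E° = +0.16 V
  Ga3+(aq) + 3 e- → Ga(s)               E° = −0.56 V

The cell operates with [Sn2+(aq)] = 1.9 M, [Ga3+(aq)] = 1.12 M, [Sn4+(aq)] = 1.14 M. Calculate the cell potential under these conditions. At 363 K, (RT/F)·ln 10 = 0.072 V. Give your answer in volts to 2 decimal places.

The Sn⁴⁺/Sn²⁺ couple has the more positive E°, so it is the cathode; Ga³⁺/Ga is the anode.
E°cell = E°cat − E°an = +0.16 − (−0.56) = +0.72 V; n = 6.
The balanced reaction is 3 Sn4+(aq) + 2 Ga(s) → 3 Sn2+(aq) + 2 Ga3+(aq), so Q = ([Sn2+(aq)]^3·[Ga3+(aq)]^2) / [Sn4+(aq)]^3 = 5.81 and log Q = 0.764.
Applying E = E° − (RT ln10/nF)·log Q gives +0.72 − (0.072/6)(0.764) = +0.71 V.

+0.71 V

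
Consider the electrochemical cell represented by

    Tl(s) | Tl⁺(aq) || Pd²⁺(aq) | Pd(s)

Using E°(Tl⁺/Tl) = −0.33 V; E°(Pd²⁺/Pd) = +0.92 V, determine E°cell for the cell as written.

By convention the left-hand electrode in cell notation is the anode (oxidation) and the right-hand electrode is the cathode (reduction).
E°cell = E°(right) − E°(left) = +0.92 − (−0.33) = +1.25 V.

+1.25 V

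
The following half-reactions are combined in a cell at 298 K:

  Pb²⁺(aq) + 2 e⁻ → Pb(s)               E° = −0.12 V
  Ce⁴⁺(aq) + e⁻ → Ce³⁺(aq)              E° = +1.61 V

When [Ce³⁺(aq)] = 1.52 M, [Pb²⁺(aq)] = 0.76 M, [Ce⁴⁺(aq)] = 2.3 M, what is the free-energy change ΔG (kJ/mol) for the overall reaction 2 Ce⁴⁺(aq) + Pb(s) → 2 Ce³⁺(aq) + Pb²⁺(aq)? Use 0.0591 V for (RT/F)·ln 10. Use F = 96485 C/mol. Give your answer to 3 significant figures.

−337 kJ/mol

The standard cell potential is +1.61 − (−0.12) = +1.73 V, with n = 2 electrons in the balanced equation.
The reaction quotient is ([Ce³⁺(aq)]^2·[Pb²⁺(aq)]) / [Ce⁴⁺(aq)]^2 = 0.332; by Nernst, E = +1.73 − (0.0591/2)(−0.479) = +1.7442 V.
Finally ΔG = −nFE = −(2)(96485 C/mol)(+1.7442 V) = −337 kJ/mol.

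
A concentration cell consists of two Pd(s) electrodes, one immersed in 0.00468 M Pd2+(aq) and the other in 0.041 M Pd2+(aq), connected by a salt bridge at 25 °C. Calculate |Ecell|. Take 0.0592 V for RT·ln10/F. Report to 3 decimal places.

For a concentration cell E°cell = 0, since both electrodes use the same couple.
The compartment with the higher Pd2+(aq) concentration (0.041 M) acts as the cathode; ions are reduced there and produced at the dilute (0.00468 M) anode.
With n = 2, Ecell = −(0.0592/2)·log([dilute]/[conc]) = −(0.0592/2)·log(0.00468/0.041) = +0.028 V.

0.028 V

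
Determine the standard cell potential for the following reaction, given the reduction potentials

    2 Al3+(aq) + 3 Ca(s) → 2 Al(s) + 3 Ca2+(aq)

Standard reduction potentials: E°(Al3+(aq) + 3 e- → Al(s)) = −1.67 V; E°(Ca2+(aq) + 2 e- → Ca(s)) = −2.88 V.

+1.21 V

Al3+(aq) gains electrons, so the Al³⁺/Al couple is the cathode; the Ca²⁺/Ca couple is the anode.
E°cell = E°(cathode) − E°(anode) = −1.67 − (−2.88) = +1.21 V.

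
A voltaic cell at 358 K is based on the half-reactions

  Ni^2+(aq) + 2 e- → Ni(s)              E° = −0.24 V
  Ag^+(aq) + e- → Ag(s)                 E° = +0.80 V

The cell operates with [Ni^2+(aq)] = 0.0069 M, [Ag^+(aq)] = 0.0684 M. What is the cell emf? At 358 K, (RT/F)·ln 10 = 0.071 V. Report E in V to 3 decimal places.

Ag⁺/Ag is reduced (cathode, E° = +0.80 V) and Ni²⁺/Ni is oxidized (anode).
E°cell = +0.80 − (−0.24) = +1.04 V, with n = 2 electrons transferred.
Balancing gives 2 Ag^+(aq) + Ni(s) → 2 Ag(s) + Ni^2+(aq); hence Q = [Ni^2+(aq)] / [Ag^+(aq)]^2 = 1.47 (log Q = 0.169).
By the Nernst equation, E = +1.04 − (0.071/2)·(0.169) = +1.034 V.

+1.034 V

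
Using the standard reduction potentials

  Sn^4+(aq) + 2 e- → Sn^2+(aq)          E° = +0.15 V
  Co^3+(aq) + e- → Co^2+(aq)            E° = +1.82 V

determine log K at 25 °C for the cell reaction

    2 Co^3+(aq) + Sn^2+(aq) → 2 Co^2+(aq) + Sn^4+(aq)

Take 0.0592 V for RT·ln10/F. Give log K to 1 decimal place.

The Co³⁺/Co²⁺ couple is reduced (cathode); E°cell = +1.82 − (+0.15) = +1.67 V with n = 2.
At equilibrium E = 0, so log K = nE°cell / 0.0592 = (2)(+1.67) / 0.0592 = 56.4.

log K = 56.4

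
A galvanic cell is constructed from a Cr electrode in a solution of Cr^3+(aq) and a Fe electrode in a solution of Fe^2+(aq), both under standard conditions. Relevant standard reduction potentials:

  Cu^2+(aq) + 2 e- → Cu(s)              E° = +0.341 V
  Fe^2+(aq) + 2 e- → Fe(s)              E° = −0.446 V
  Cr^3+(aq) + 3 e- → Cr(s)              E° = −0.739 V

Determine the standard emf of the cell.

+0.293 V

The Fe²⁺/Fe couple has the higher E°, so Fe ion is reduced (cathode) and Cr is oxidized (anode).
E°cell = E°(cathode) − E°(anode) = −0.446 − (−0.739) = +0.293 V.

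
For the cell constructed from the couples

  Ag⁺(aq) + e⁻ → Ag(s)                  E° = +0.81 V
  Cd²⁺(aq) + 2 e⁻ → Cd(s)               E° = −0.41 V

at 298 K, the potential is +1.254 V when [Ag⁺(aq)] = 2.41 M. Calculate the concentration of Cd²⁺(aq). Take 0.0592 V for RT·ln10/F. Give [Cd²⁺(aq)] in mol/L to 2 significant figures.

The Ag⁺/Ag couple has the larger reduction potential, so it is the cathode: E°cell = +0.81 − (−0.41) = +1.22 V and n = 2.
Since E = E° − (0.0592/n)·log Q, log Q = n(E° − E)/0.0592 = −1.149.
The balanced reaction is 2 Ag⁺(aq) + Cd(s) → 2 Ag(s) + Cd²⁺(aq), so Q = [Cd²⁺(aq)] / [Ag⁺(aq)]^2.
Substituting the known concentrations and solving, log [Cd²⁺(aq)] = −0.385 and [Cd²⁺(aq)] = 0.41 M.

0.41 M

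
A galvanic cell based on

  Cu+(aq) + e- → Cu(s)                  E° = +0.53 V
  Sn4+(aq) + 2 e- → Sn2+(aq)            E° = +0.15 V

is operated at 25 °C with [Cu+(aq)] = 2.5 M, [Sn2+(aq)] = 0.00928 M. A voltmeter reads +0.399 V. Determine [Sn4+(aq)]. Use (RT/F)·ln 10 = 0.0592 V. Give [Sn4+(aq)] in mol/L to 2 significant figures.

With Cu⁺/Cu at the cathode and Sn⁴⁺/Sn²⁺ at the anode, E°cell = +0.53 − (+0.15) = +0.38 V (n = 2).
From the Nernst equation, log Q = n(E° − E)/0.0592 = 2·(+0.38 − (+0.399))/0.0592 = −0.642.
For 2 Cu+(aq) + Sn2+(aq) → 2 Cu(s) + Sn4+(aq), the reaction quotient is Q = [Sn4+(aq)] / ([Cu+(aq)]^2·[Sn2+(aq)]).
Substituting the known concentrations and solving, log [Sn4+(aq)] = −1.879 and [Sn4+(aq)] = 0.013 M.

0.013 M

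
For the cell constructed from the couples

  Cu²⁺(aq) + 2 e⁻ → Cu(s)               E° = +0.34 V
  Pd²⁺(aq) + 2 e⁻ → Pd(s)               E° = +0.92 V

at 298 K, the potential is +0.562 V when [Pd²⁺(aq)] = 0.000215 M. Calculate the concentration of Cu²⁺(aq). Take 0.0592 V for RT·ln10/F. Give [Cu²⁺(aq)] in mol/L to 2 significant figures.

Pd²⁺/Pd is the cathode (higher E°); E°cell = +0.92 − (+0.34) = +0.58 V with n = 2.
From the Nernst equation, log Q = n(E° − E)/0.0592 = 2·(+0.58 − (+0.562))/0.0592 = 0.608.
Balancing electrons gives Pd²⁺(aq) + Cu(s) → Pd(s) + Cu²⁺(aq); thus Q = [Cu²⁺(aq)] / [Pd²⁺(aq)].
Isolating [Cu²⁺(aq)] in Q = 10^{0.608} yields log [Cu²⁺(aq)] = −3.060, i.e. 0.00087 M.

0.00087 M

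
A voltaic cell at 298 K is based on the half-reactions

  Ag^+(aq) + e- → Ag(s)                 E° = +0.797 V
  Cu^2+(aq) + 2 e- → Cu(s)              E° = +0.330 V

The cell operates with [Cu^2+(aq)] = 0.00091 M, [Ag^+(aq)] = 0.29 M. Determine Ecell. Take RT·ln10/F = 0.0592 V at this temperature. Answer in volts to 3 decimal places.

The Ag⁺/Ag couple has the more positive E°, so it is the cathode; Cu²⁺/Cu is the anode.
The standard potential is +0.797 − (+0.330) = +0.467 V and the balanced reaction transfers n = 2 electrons.
For the overall reaction 2 Ag^+(aq) + Cu(s) → 2 Ag(s) + Cu^2+(aq), Q = [Cu^2+(aq)] / [Ag^+(aq)]^2 = 0.0108, giving log Q = −1.966.
Applying E = E° − (RT ln10/nF)·log Q gives +0.467 − (0.0592/2)(−1.966) = +0.525 V.

+0.525 V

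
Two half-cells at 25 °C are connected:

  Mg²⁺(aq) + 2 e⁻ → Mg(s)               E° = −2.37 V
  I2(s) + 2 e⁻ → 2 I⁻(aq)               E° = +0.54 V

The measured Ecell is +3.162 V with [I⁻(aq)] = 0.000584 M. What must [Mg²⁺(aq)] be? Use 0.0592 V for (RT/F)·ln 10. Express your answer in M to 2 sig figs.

0.0090 M

With I₂/I⁻ at the cathode and Mg²⁺/Mg at the anode, E°cell = +0.54 − (−2.37) = +2.91 V (n = 2).
Since E = E° − (0.0592/n)·log Q, log Q = n(E° − E)/0.0592 = −8.514.
For I2(s) + Mg(s) → 2 I⁻(aq) + Mg²⁺(aq), the reaction quotient is Q = [I⁻(aq)]^2·[Mg²⁺(aq)].
Isolating [Mg²⁺(aq)] in Q = 10^{−8.514} yields log [Mg²⁺(aq)] = −2.047, i.e. 0.0090 M.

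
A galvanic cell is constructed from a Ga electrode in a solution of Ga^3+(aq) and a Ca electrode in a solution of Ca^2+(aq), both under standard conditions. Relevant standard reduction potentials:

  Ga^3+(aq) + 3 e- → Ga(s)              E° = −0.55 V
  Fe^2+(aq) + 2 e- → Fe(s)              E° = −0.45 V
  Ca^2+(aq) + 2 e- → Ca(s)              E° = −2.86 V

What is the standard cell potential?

+2.31 V

The Ga³⁺/Ga couple has the higher E°, so Ga ion is reduced (cathode) and Ca is oxidized (anode).
E°cell = E°(cathode) − E°(anode) = −0.55 − (−2.86) = +2.31 V.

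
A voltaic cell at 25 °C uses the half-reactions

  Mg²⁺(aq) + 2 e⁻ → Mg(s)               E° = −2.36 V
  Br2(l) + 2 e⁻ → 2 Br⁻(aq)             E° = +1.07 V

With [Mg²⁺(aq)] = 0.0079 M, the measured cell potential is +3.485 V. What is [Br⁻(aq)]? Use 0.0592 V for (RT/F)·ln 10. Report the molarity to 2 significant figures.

Br₂/Br⁻ is the cathode (higher E°); E°cell = +1.07 − (−2.36) = +3.43 V with n = 2.
From the Nernst equation, log Q = n(E° − E)/0.0592 = 2·(+3.43 − (+3.485))/0.0592 = −1.858.
For Br2(l) + Mg(s) → 2 Br⁻(aq) + Mg²⁺(aq), the reaction quotient is Q = [Br⁻(aq)]^2·[Mg²⁺(aq)].
Solving for the unknown gives log [Br⁻(aq)] = 0.122, so [Br⁻(aq)] ≈ 1.3 M.

1.3 M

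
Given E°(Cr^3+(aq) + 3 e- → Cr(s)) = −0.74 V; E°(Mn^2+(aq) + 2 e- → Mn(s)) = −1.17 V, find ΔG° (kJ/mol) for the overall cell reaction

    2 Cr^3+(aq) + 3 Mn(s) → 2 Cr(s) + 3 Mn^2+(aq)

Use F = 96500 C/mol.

−249 kJ/mol

In the reaction as written Cr^3+(aq) is reduced, so the Cr³⁺/Cr couple is the cathode and Mn²⁺/Mn is the anode.
E°cell = −0.74 − (−1.17) = +0.43 V; balancing electrons gives n = 6.
ΔG° = −nFE°cell = −(6)(96500)(+0.43) J/mol = −249 kJ/mol.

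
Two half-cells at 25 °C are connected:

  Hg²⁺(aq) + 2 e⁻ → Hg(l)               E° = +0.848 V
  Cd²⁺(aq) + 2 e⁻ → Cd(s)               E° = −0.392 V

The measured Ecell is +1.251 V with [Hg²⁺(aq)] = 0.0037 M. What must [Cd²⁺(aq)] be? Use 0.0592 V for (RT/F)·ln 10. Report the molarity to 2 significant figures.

0.0016 M

With Hg²⁺/Hg at the cathode and Cd²⁺/Cd at the anode, E°cell = +0.848 − (−0.392) = +1.240 V (n = 2).
From the Nernst equation, log Q = n(E° − E)/0.0592 = 2·(+1.240 − (+1.251))/0.0592 = −0.372.
Balancing electrons gives Hg²⁺(aq) + Cd(s) → Hg(l) + Cd²⁺(aq); thus Q = [Cd²⁺(aq)] / [Hg²⁺(aq)].
Solving for the unknown gives log [Cd²⁺(aq)] = −2.804, so [Cd²⁺(aq)] ≈ 0.0016 M.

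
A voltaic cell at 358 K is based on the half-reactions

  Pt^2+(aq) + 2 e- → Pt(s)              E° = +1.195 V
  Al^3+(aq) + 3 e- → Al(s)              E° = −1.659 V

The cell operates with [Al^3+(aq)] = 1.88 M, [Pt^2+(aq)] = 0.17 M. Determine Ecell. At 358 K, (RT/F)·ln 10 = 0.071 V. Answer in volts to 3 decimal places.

The Pt²⁺/Pt couple has the more positive E°, so it is the cathode; Al³⁺/Al is the anode.
The standard potential is +1.195 − (−1.659) = +2.854 V and the balanced reaction transfers n = 6 electrons.
Balancing gives 3 Pt^2+(aq) + 2 Al(s) → 3 Pt(s) + 2 Al^3+(aq); hence Q = [Al^3+(aq)]^2 / [Pt^2+(aq)]^3 = 719 (log Q = 2.857).
E = E° − (0.071/n)·log Q = +2.854 − (0.071/6)(2.857) = +2.820 V.

+2.820 V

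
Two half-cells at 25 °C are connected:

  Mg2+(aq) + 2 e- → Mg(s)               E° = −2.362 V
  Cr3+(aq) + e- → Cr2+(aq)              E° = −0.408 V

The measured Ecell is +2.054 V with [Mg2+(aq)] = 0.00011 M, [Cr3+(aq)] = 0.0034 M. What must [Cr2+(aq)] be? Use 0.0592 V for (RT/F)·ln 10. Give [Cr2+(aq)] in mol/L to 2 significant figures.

The Cr³⁺/Cr²⁺ couple has the larger reduction potential, so it is the cathode: E°cell = −0.408 − (−2.362) = +1.954 V and n = 2.
Rearranging E = E° − (0.0592/n)·log Q gives log Q = 2(+1.954 − (+2.054))/0.0592 = −3.378.
For 2 Cr3+(aq) + Mg(s) → 2 Cr2+(aq) + Mg2+(aq), the reaction quotient is Q = ([Cr2+(aq)]^2·[Mg2+(aq)]) / [Cr3+(aq)]^2.
Substituting the known concentrations and solving, log [Cr2+(aq)] = −2.178 and [Cr2+(aq)] = 0.0066 M.

0.0066 M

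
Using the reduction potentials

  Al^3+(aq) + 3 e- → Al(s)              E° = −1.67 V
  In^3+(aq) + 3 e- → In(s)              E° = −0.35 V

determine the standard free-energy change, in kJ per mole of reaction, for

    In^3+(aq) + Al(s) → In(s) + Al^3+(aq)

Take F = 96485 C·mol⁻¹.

−382 kJ/mol

In the reaction as written In^3+(aq) is reduced, so the In³⁺/In couple is the cathode and Al³⁺/Al is the anode.
E°cell = −0.35 − (−1.67) = +1.32 V; balancing electrons gives n = 3.
ΔG° = −nFE°cell = −(3)(96485)(+1.32) J/mol = −382 kJ/mol.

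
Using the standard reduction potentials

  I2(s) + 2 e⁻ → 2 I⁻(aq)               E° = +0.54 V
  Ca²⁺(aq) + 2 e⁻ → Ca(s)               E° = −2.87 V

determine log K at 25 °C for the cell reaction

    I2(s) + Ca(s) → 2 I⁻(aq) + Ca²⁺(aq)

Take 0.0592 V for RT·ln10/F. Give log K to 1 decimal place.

log K = 115.2

The I₂/I⁻ couple is reduced (cathode); E°cell = +0.54 − (−2.87) = +3.41 V with n = 2.
At equilibrium E = 0, so log K = nE°cell / 0.0592 = (2)(+3.41) / 0.0592 = 115.2.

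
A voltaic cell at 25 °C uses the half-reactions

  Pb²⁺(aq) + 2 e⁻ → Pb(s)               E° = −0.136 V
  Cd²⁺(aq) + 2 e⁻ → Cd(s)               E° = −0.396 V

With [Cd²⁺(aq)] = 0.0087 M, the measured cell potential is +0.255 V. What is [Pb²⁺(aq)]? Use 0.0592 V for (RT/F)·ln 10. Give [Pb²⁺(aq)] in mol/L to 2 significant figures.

0.0059 M

Pb²⁺/Pb is the cathode (higher E°); E°cell = −0.136 − (−0.396) = +0.260 V with n = 2.
Since E = E° − (0.0592/n)·log Q, log Q = n(E° − E)/0.0592 = 0.169.
The balanced reaction is Pb²⁺(aq) + Cd(s) → Pb(s) + Cd²⁺(aq), so Q = [Cd²⁺(aq)] / [Pb²⁺(aq)].
Isolating [Pb²⁺(aq)] in Q = 10^{0.169} yields log [Pb²⁺(aq)] = −2.229, i.e. 0.0059 M.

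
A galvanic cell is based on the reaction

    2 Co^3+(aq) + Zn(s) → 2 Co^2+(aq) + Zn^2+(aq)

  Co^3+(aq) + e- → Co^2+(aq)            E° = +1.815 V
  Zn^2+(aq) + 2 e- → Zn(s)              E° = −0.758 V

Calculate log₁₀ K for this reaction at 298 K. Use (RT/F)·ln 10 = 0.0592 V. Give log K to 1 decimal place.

log K = 86.9

The Co³⁺/Co²⁺ couple is reduced (cathode); E°cell = +1.815 − (−0.758) = +2.573 V with n = 2.
At equilibrium E = 0, so log K = nE°cell / 0.0592 = (2)(+2.573) / 0.0592 = 86.9.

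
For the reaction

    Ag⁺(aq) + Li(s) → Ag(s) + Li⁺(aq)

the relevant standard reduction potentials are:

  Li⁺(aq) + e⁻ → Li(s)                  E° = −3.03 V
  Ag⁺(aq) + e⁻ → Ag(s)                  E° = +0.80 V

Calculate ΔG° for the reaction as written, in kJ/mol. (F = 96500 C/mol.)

−370 kJ/mol

In the reaction as written Ag⁺(aq) is reduced, so the Ag⁺/Ag couple is the cathode and Li⁺/Li is the anode.
E°cell = +0.80 − (−3.03) = +3.83 V; balancing electrons gives n = 1.
ΔG° = −nFE°cell = −(1)(96500)(+3.83) J/mol = −370 kJ/mol.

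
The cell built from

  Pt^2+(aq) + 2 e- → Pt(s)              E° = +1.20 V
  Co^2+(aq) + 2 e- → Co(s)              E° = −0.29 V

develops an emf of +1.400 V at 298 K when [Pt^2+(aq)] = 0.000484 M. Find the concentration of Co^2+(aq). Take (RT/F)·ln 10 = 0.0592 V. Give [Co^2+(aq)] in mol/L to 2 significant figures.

0.53 M

The Pt²⁺/Pt couple has the larger reduction potential, so it is the cathode: E°cell = +1.20 − (−0.29) = +1.49 V and n = 2.
Rearranging E = E° − (0.0592/n)·log Q gives log Q = 2(+1.49 − (+1.400))/0.0592 = 3.041.
For Pt^2+(aq) + Co(s) → Pt(s) + Co^2+(aq), the reaction quotient is Q = [Co^2+(aq)] / [Pt^2+(aq)].
Solving for the unknown gives log [Co^2+(aq)] = −0.274, so [Co^2+(aq)] ≈ 0.53 M.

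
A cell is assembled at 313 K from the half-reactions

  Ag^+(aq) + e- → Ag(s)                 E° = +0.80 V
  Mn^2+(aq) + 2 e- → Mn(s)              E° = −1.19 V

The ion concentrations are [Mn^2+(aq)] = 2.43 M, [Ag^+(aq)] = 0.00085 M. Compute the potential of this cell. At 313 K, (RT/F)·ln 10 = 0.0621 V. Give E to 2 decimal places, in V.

Since E°(Ag⁺/Ag) > E°(Mn²⁺/Mn), Ag⁺/Ag serves as the cathode.
The standard potential is +0.80 − (−1.19) = +1.99 V and the balanced reaction transfers n = 2 electrons.
Balancing gives 2 Ag^+(aq) + Mn(s) → 2 Ag(s) + Mn^2+(aq); hence Q = [Mn^2+(aq)] / [Ag^+(aq)]^2 = 3.36×10^6 (log Q = 6.527).
E = E° − (0.0621/n)·log Q = +1.99 − (0.0621/2)(6.527) = +1.79 V.

+1.79 V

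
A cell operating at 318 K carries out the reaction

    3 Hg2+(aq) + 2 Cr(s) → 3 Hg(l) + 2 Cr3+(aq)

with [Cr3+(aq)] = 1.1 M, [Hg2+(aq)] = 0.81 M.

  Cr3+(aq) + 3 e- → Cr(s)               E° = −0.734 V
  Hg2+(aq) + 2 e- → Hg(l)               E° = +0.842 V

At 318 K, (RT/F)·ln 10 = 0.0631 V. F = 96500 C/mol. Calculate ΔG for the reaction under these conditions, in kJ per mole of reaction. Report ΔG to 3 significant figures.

−910 kJ/mol

The standard cell potential is +0.842 − (−0.734) = +1.576 V, with n = 6 electrons in the balanced equation.
The reaction quotient is [Cr3+(aq)]^2 / [Hg2+(aq)]^3 = 2.28; by Nernst, E = +1.576 − (0.0631/6)(0.357) = +1.5722 V.
Finally ΔG = −nFE = −(6)(96500 C/mol)(+1.5722 V) = −910 kJ/mol.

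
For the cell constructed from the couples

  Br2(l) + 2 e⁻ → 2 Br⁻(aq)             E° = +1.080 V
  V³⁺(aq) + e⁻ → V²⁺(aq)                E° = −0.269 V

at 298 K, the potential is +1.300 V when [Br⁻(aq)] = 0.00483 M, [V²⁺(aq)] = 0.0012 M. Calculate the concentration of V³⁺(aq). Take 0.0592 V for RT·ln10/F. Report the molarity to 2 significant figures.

With Br₂/Br⁻ at the cathode and V³⁺/V²⁺ at the anode, E°cell = +1.080 − (−0.269) = +1.349 V (n = 2).
From the Nernst equation, log Q = n(E° − E)/0.0592 = 2·(+1.349 − (+1.300))/0.0592 = 1.655.
Balancing electrons gives Br2(l) + 2 V²⁺(aq) → 2 Br⁻(aq) + 2 V³⁺(aq); thus Q = ([Br⁻(aq)]^2·[V³⁺(aq)]^2) / [V²⁺(aq)]^2.
Isolating [V³⁺(aq)] in Q = 10^{1.655} yields log [V³⁺(aq)] = 0.223, i.e. 1.7 M.

1.7 M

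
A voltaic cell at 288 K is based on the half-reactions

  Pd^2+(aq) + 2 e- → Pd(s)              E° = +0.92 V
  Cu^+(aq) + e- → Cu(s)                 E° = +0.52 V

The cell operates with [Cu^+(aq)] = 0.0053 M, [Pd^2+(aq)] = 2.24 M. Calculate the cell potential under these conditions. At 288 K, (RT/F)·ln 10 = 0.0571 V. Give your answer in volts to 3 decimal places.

The Pd²⁺/Pd couple has the more positive E°, so it is the cathode; Cu⁺/Cu is the anode.
The standard potential is +0.92 − (+0.52) = +0.40 V and the balanced reaction transfers n = 2 electrons.
For the overall reaction Pd^2+(aq) + 2 Cu(s) → Pd(s) + 2 Cu^+(aq), Q = [Cu^+(aq)]^2 / [Pd^2+(aq)] = 1.25×10^−5, giving log Q = −4.902.
By the Nernst equation, E = +0.40 − (0.0571/2)·(−4.902) = +0.540 V.

+0.540 V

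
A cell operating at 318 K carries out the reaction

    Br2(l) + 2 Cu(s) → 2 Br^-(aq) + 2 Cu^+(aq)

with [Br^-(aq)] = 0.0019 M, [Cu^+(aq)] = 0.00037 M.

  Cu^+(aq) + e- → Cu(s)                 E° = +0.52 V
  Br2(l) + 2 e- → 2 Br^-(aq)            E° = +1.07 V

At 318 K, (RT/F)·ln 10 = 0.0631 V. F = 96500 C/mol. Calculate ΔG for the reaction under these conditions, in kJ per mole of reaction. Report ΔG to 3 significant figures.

With Br₂/Br⁻ reduced at the cathode, E°cell = +1.07 − (+0.52) = +0.55 V and n = 2.
Q = [Br^-(aq)]^2·[Cu^+(aq)]^2 = 4.94×10^−13, so log Q = −12.306 and E = +0.55 − (0.0631/2)(−12.306) = +0.9383 V.
Then ΔG = −nFE = −2 × 96500 × +0.9383 J/mol = −181 kJ/mol.

−181 kJ/mol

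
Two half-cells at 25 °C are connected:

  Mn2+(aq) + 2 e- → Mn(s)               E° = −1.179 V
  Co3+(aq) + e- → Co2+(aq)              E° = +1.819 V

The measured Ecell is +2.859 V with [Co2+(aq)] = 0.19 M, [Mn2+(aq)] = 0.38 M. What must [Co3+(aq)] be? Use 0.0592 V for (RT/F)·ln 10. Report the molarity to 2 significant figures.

0.00053 M

Co³⁺/Co²⁺ is the cathode (higher E°); E°cell = +1.819 − (−1.179) = +2.998 V with n = 2.
Rearranging E = E° − (0.0592/n)·log Q gives log Q = 2(+2.998 − (+2.859))/0.0592 = 4.696.
Balancing electrons gives 2 Co3+(aq) + Mn(s) → 2 Co2+(aq) + Mn2+(aq); thus Q = ([Co2+(aq)]^2·[Mn2+(aq)]) / [Co3+(aq)]^2.
Substituting the known concentrations and solving, log [Co3+(aq)] = −3.279 and [Co3+(aq)] = 0.00053 M.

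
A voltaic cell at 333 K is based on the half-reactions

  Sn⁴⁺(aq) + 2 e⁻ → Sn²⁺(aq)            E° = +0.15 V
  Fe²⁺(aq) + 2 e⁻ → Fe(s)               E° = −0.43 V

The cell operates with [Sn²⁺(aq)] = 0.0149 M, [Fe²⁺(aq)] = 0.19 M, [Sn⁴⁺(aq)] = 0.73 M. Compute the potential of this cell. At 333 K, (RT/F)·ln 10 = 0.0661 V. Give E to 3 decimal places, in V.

The Sn⁴⁺/Sn²⁺ couple has the more positive E°, so it is the cathode; Fe²⁺/Fe is the anode.
The standard potential is +0.15 − (−0.43) = +0.58 V and the balanced reaction transfers n = 2 electrons.
For the overall reaction Sn⁴⁺(aq) + Fe(s) → Sn²⁺(aq) + Fe²⁺(aq), Q = ([Sn²⁺(aq)]·[Fe²⁺(aq)]) / [Sn⁴⁺(aq)] = 0.00388, giving log Q = −2.411.
E = E° − (0.0661/n)·log Q = +0.58 − (0.0661/2)(−2.411) = +0.660 V.

+0.660 V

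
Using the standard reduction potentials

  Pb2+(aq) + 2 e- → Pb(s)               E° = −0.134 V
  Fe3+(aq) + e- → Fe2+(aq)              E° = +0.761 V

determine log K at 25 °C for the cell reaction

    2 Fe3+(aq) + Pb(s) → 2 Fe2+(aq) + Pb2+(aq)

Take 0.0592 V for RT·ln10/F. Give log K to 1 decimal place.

The Fe³⁺/Fe²⁺ couple is reduced (cathode); E°cell = +0.761 − (−0.134) = +0.895 V with n = 2.
At equilibrium E = 0, so log K = nE°cell / 0.0592 = (2)(+0.895) / 0.0592 = 30.2.

log K = 30.2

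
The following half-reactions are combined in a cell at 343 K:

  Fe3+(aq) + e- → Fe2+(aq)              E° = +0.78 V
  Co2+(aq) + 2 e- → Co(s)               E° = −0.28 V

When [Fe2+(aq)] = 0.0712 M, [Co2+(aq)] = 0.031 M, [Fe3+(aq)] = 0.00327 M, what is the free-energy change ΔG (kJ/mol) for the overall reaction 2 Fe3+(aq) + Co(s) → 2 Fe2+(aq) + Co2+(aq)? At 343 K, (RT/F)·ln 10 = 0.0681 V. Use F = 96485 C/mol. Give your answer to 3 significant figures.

E°cell = +0.78 − (−0.28) = +1.06 V; the balanced reaction transfers n = 2 electrons.
Q = ([Fe2+(aq)]^2·[Co2+(aq)]) / [Fe3+(aq)]^2 = 14.7, so log Q = 1.167 and E = +1.06 − (0.0681/2)(1.167) = +1.0203 V.
ΔG = −nFE = −(2)(96485)(+1.0203) J/mol = −197 kJ/mol.

−197 kJ/mol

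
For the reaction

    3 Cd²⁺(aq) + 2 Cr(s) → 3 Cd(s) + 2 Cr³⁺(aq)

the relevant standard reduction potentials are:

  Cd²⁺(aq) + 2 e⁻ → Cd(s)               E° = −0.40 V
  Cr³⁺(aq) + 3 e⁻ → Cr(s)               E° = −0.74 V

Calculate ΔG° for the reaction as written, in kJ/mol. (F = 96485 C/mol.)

−197 kJ/mol

In the reaction as written Cd²⁺(aq) is reduced, so the Cd²⁺/Cd couple is the cathode and Cr³⁺/Cr is the anode.
E°cell = −0.40 − (−0.74) = +0.34 V; balancing electrons gives n = 6.
ΔG° = −nFE°cell = −(6)(96485)(+0.34) J/mol = −197 kJ/mol.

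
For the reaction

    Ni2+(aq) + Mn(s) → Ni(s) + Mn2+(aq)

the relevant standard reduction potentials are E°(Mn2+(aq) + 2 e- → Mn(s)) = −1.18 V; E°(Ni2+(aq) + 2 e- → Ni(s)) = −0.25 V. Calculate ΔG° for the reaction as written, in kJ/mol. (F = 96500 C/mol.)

In the reaction as written Ni2+(aq) is reduced, so the Ni²⁺/Ni couple is the cathode and Mn²⁺/Mn is the anode.
E°cell = −0.25 − (−1.18) = +0.93 V; balancing electrons gives n = 2.
ΔG° = −nFE°cell = −(2)(96500)(+0.93) J/mol = −179 kJ/mol.

−179 kJ/mol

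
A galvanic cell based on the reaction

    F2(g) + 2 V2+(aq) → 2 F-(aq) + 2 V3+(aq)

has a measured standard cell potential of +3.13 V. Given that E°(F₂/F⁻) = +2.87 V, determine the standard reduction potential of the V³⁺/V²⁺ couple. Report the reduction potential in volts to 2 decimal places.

−0.26 V

In the reaction as written the F₂/F⁻ couple is reduced (cathode) and V³⁺/V²⁺ is oxidized (anode), so E°cell = E°(F₂/F⁻) − E°(V³⁺/V²⁺).
E°(V³⁺/V²⁺) = E°(cathode) − E°cell = +2.87 − (+3.13) = −0.26 V.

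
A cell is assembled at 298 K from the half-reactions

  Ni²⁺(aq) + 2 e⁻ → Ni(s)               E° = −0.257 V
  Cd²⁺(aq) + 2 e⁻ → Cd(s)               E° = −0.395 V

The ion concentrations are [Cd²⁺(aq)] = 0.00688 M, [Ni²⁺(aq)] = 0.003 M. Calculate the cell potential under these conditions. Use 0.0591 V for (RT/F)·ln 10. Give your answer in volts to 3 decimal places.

+0.127 V

The Ni²⁺/Ni couple has the more positive E°, so it is the cathode; Cd²⁺/Cd is the anode.
E°cell = E°cat − E°an = −0.257 − (−0.395) = +0.138 V; n = 2.
For the overall reaction Ni²⁺(aq) + Cd(s) → Ni(s) + Cd²⁺(aq), Q = [Cd²⁺(aq)] / [Ni²⁺(aq)] = 2.29, giving log Q = 0.360.
By the Nernst equation, E = +0.138 − (0.0591/2)·(0.360) = +0.127 V.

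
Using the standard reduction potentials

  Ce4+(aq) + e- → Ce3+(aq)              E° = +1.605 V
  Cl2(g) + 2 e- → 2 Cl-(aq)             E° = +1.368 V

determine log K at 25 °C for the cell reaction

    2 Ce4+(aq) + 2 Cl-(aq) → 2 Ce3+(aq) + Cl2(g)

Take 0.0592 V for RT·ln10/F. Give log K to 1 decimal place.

log K = 8.0

The Ce⁴⁺/Ce³⁺ couple is reduced (cathode); E°cell = +1.605 − (+1.368) = +0.237 V with n = 2.
At equilibrium E = 0, so log K = nE°cell / 0.0592 = (2)(+0.237) / 0.0592 = 8.0.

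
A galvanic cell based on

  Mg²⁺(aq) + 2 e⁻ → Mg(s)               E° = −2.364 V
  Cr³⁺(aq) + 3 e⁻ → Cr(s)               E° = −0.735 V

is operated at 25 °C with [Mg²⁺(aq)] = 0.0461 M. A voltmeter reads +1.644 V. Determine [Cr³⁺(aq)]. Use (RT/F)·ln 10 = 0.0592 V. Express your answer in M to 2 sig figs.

0.057 M

The Cr³⁺/Cr couple has the larger reduction potential, so it is the cathode: E°cell = −0.735 − (−2.364) = +1.629 V and n = 6.
From the Nernst equation, log Q = n(E° − E)/0.0592 = 6·(+1.629 − (+1.644))/0.0592 = −1.520.
For 2 Cr³⁺(aq) + 3 Mg(s) → 2 Cr(s) + 3 Mg²⁺(aq), the reaction quotient is Q = [Mg²⁺(aq)]^3 / [Cr³⁺(aq)]^2.
Isolating [Cr³⁺(aq)] in Q = 10^{−1.520} yields log [Cr³⁺(aq)] = −1.244, i.e. 0.057 M.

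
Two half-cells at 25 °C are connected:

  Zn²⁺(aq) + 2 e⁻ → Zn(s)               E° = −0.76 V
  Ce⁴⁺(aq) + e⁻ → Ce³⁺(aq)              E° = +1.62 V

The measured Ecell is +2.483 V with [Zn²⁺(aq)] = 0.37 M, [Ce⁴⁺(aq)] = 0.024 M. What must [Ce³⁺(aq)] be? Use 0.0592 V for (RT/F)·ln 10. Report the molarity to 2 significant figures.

With Ce⁴⁺/Ce³⁺ at the cathode and Zn²⁺/Zn at the anode, E°cell = +1.62 − (−0.76) = +2.38 V (n = 2).
Rearranging E = E° − (0.0592/n)·log Q gives log Q = 2(+2.38 − (+2.483))/0.0592 = −3.480.
The balanced reaction is 2 Ce⁴⁺(aq) + Zn(s) → 2 Ce³⁺(aq) + Zn²⁺(aq), so Q = ([Ce³⁺(aq)]^2·[Zn²⁺(aq)]) / [Ce⁴⁺(aq)]^2.
Substituting the known concentrations and solving, log [Ce³⁺(aq)] = −3.144 and [Ce³⁺(aq)] = 0.00072 M.

0.00072 M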